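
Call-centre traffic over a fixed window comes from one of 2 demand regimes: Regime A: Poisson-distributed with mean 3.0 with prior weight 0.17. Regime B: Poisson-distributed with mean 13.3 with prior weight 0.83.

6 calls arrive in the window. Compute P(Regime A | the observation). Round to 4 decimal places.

Posterior ∝ prior × likelihood, so P(k | x) ∝ w_k f_k(x); normalise over all components.
Component likelihoods at x = 6 calls:
  f_A = e^(−3.0)·3.0^6/6! = 0.0504094
  f_B = e^(−13.3)·13.3^6/6! = 0.0128724
Unnormalised posteriors:
  w_A·f_A = 0.17 × 0.0504094 = 0.0085696
  w_B·f_B = 0.83 × 0.0128724 = 0.0106841
Marginal: 0.0085696 + 0.0106841 = 0.0192537
So the posterior for Regime A is 0.0085696 / 0.0192537 ≈ 0.4451.

0.4451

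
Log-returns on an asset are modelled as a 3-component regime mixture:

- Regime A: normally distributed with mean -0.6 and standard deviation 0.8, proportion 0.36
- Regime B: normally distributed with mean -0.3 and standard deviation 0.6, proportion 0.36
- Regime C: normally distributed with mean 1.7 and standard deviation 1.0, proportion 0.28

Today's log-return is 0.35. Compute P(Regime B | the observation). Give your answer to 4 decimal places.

Posterior ∝ prior × likelihood, so P(k | x) ∝ P(Z=k) f_k(x); normalise over all components.
Component likelihoods at x = 0.35:
  f_A = (1/(0.8·√(2π)))·exp(−(0.35−-0.6)²/(2·0.8²)) = 0.498678·exp(-0.70508) = 0.246382
  f_B = (1/(0.6·√(2π)))·exp(−(0.35−-0.3)²/(2·0.6²)) = 0.664904·exp(-0.58681) = 0.369754
  f_C = (1/(1.0·√(2π)))·exp(−(0.35−1.7)²/(2·1.0²)) = 0.398942·exp(-0.91125) = 0.160383
Unnormalised posteriors:
  P(Z=A)·f_A = 0.36 × 0.246382 = 0.0886974
  P(Z=B)·f_B = 0.36 × 0.369754 = 0.133111
  P(Z=C)·f_C = 0.28 × 0.160383 = 0.0449073
Normaliser: 0.0886974 + 0.133111 + 0.0449073 = 0.266716
P(Regime B | x) = 0.133111 / 0.266716 ≈ 0.4991

0.4991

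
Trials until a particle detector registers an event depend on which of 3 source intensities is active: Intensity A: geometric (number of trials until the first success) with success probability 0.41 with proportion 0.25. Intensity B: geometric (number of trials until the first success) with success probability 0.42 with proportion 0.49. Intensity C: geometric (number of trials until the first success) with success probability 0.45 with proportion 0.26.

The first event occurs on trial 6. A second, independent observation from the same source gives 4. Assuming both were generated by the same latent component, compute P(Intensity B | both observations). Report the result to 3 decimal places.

0.511

By Bayes' theorem, P(k | x) = P(Z=k) f_k(x) / Σ_j P(Z=j) f_j(x).
Since both observations come from the same component, the likelihood for component k is f_k(x₁)·f_k(x₂).
  L_A = [0.41·(1−0.41)^5 = 0.41·0.0714924 = 0.0293119] × [0.0842054] = 0.00246822
  L_B = [0.42·(1−0.42)^5 = 0.42·0.0656357 = 0.027567] × [0.081947] = 0.00225903
  L_C = [0.45·(1−0.45)^5 = 0.45·0.0503284 = 0.0226478] × [0.0748688] = 0.00169561
Multiply by the mixture weights:
  P(Z=A)·L_A = 0.25 × 0.00246822 = 0.000617055
  P(Z=B)·L_B = 0.49 × 0.00225903 = 0.00110693
  P(Z=C)·L_C = 0.26 × 0.00169561 = 0.000440859
Evidence: 0.000617055 + 0.00110693 + 0.000440859 = 0.00216484
P(Intensity B | x₁, x₂) = 0.00110693 / 0.00216484 ≈ 0.511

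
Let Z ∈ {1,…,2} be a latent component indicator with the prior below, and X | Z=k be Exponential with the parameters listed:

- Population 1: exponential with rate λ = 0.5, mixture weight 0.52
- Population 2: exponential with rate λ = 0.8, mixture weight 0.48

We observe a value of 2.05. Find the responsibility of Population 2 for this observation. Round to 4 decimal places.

0.4440

Apply Bayes' rule: the posterior for each component is proportional to its prior times its likelihood at x.
Evaluate each component's likelihood at the observed value:
  p_1 = 0.5·e^(−0.5·2.05) = 0.5·e^(−1.0250) = 0.179398
  p_2 = 0.8·e^(−0.8·2.05) = 0.8·e^(−1.6400) = 0.155184
Weight by the priors:
  π_1·p_1 = 0.52 × 0.179398 = 0.0932871
  π_2·p_2 = 0.48 × 0.155184 = 0.0744883
Evidence: 0.0932871 + 0.0744883 = 0.167775
So the posterior for Population 2 is 0.0744883 / 0.167775 ≈ 0.4440.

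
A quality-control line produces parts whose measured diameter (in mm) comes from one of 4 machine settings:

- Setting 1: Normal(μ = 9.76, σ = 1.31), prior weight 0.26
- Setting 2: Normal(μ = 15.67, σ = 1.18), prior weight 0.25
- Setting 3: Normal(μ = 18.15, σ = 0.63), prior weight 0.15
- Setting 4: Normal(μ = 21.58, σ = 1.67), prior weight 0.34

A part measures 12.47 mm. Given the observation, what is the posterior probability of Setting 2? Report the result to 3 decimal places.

0.187

P(component k | x) = π_k·f_k(x) / marginal(x), where marginal(x) = Σ_j π_j·f_j(x).
Evaluate each component's likelihood at the observed value:
  p_1 = (1/(1.31·√(2π)))·exp(−(12.47−9.76)²/(2·1.31²)) = 0.304536·exp(-2.13976) = 0.0358386
  p_2 = (1/(1.18·√(2π)))·exp(−(12.47−15.67)²/(2·1.18²)) = 0.338087·exp(-3.67710) = 0.00855228
  p_3 = (1/(0.63·√(2π)))·exp(−(12.47−18.15)²/(2·0.63²)) = 0.633242·exp(-40.64298) = 1.41432e-18
  p_4 = (1/(1.67·√(2π)))·exp(−(12.47−21.58)²/(2·1.67²)) = 0.238888·exp(-14.87900) = 8.24755e-08
Multiply by the mixture weights:
  π_1·p_1 = 0.26 × 0.0358386 = 0.00931803
  π_2·p_2 = 0.25 × 0.00855228 = 0.00213807
  π_3·p_3 = 0.15 × 1.41432e-18 = 2.12147e-19
  π_4·p_4 = 0.34 × 8.24755e-08 = 2.80417e-08
Denominator: 0.00931803 + 0.00213807 + 2.12147e-19 + 2.80417e-08 = 0.0114561
Responsibility of Setting 2: 0.00213807 / 0.0114561 ≈ 0.187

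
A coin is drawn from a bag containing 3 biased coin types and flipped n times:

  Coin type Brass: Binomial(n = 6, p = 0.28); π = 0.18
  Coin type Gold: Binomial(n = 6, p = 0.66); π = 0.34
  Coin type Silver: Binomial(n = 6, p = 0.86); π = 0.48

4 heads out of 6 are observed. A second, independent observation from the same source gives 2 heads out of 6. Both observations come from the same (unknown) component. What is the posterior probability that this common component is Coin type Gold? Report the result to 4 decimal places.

0.7622

P(component k | x) = w_k·f_k(x) / marginal(x), where marginal(x) = Σ_j w_j·f_j(x).
Since both observations come from the same component, the likelihood for component k is f_k(x₁)·f_k(x₂).
  p_Brass = [C(6,4)·0.28^4·0.72^2 = 15·0.00614656·0.5184 = 0.0477957] × [0.316037] = 0.0151052
  p_Gold = [C(6,4)·0.66^4·0.34^2 = 15·0.189747·0.1156 = 0.329022] × [0.0873162] = 0.0287289
  p_Silver = [C(6,4)·0.86^4·0.14^2 = 15·0.547008·0.0196 = 0.16082] × [0.00426187] = 0.000685396
Weight by the priors:
  w_Brass·p_Brass = 0.18 × 0.0151052 = 0.00271893
  w_Gold·p_Gold = 0.34 × 0.0287289 = 0.00976784
  w_Silver·p_Silver = 0.48 × 0.000685396 = 0.00032899
Normaliser: 0.00271893 + 0.00976784 + 0.00032899 = 0.0128158
So the posterior for Coin type Gold is 0.00976784 / 0.0128158 ≈ 0.7622.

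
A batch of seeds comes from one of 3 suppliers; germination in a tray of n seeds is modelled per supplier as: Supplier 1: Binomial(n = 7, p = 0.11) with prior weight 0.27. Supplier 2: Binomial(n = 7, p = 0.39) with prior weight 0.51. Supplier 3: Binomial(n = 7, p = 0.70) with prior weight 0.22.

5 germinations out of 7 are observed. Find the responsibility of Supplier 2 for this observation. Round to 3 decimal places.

0.339

By Bayes' theorem, P(k | x) = π_k f_k(x) / Σ_j π_j f_j(x).
Binomial probabilities:
  p_1 = C(7,5)·0.11^5·0.89^2 = 21·1.61051e-05·0.7921 = 0.000267894
  p_2 = C(7,5)·0.39^5·0.61^2 = 21·0.00902242·0.3721 = 0.0705021
  p_3 = C(7,5)·0.70^5·0.30^2 = 21·0.16807·0.09 = 0.317652
Unnormalised posteriors:
  π_1·p_1 = 0.27 × 0.000267894 = 7.23313e-05
  π_2·p_2 = 0.51 × 0.0705021 = 0.0359561
  π_3·p_3 = 0.22 × 0.317652 = 0.0698835
Evidence: 7.23313e-05 + 0.0359561 + 0.0698835 = 0.105912
P(Supplier 2 | data) ≈ 0.339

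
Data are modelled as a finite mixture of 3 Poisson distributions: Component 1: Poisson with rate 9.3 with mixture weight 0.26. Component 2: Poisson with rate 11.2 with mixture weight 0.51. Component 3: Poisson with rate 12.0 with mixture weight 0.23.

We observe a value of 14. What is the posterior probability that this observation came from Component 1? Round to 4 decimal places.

By Bayes' theorem, P(k | x) = π_k f_k(x) / Σ_j π_j f_j(x).
Poisson probabilities:
  p_1 = e^(−9.3)·9.3^14/14! = 0.0379677
  p_2 = e^(−11.2)·11.2^14/14! = 0.0766559
  p_3 = e^(−12.0)·12.0^14/14! = 0.0904889
Prior × likelihood for each component:
  π_1·p_1 = 0.26 × 0.0379677 = 0.0098716
  π_2·p_2 = 0.51 × 0.0766559 = 0.0390945
  π_3·p_3 = 0.23 × 0.0904889 = 0.0208124
Evidence: 0.0098716 + 0.0390945 + 0.0208124 = 0.0697786
So the posterior for Component 1 is 0.0098716 / 0.0697786 ≈ 0.1415.

0.1415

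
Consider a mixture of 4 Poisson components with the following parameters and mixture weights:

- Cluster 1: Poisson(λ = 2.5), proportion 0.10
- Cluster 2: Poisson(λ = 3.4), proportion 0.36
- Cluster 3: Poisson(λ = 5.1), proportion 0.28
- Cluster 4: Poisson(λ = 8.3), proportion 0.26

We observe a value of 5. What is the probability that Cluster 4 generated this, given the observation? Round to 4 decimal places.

0.1732

Posterior ∝ prior × likelihood, so P(k | x) ∝ π_k f_k(x); normalise over all components.
Poisson probabilities:
  p_1 = e^(−2.5)·2.5^5/5! = 0.0668009
  p_2 = e^(−3.4)·3.4^5/5! = 0.126361
  p_3 = e^(−5.1)·5.1^5/5! = 0.175294
  p_4 = e^(−8.3)·8.3^5/5! = 0.0815765
Prior × likelihood for each component:
  π_1·p_1 = 0.10 × 0.0668009 = 0.00668009
  π_2·p_2 = 0.36 × 0.126361 = 0.0454899
  π_3·p_3 = 0.28 × 0.175294 = 0.0490824
  π_4·p_4 = 0.26 × 0.0815765 = 0.0212099
Normaliser: 0.00668009 + 0.0454899 + 0.0490824 + 0.0212099 = 0.122462
So the posterior for Cluster 4 is 0.0212099 / 0.122462 ≈ 0.1732.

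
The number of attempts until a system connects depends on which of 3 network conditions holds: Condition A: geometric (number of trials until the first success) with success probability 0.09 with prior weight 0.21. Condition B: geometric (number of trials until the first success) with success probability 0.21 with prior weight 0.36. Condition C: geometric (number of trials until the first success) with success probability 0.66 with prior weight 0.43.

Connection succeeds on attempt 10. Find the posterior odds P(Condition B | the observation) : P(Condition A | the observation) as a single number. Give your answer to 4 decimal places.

1.1203

Since P(k|x) ∝ P(Z=k) f_k(x), the posterior odds are P(Z=i) f_i(x) / (P(Z=j) f_j(x)).
Evaluate each component's likelihood at the observed value:
  p_A = 0.0385137
  p_B = 0.0251688
  p_C = 4.00732e-05
0.00906078 / 0.00808787 ≈ 1.1203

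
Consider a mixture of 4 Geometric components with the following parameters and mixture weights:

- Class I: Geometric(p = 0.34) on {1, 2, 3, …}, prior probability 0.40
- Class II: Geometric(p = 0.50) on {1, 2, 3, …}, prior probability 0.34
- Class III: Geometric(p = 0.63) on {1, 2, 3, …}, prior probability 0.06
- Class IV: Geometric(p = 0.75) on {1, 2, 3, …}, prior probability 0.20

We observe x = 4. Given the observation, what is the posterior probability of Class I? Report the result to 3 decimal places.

0.605

P(component k | x) = P(Z=k)·f_k(x) / marginal(x), where marginal(x) = Σ_j P(Z=j)·f_j(x).
Evaluate each component's likelihood at the observed value:
  L_I = 0.0977486
  L_II = 0.0625
  L_III = 0.0319114
  L_IV = 0.0117188
Unnormalised posteriors:
  P(Z=I)·L_I = 0.40 × 0.0977486 = 0.0390995
  P(Z=II)·L_II = 0.34 × 0.0625 = 0.02125
  P(Z=III)·L_III = 0.06 × 0.0319114 = 0.00191468
  P(Z=IV)·L_IV = 0.20 × 0.0117188 = 0.00234375
Denominator: 0.0390995 + 0.02125 + 0.00191468 + 0.00234375 = 0.0646079
So the posterior for Class I is 0.0390995 / 0.0646079 ≈ 0.605.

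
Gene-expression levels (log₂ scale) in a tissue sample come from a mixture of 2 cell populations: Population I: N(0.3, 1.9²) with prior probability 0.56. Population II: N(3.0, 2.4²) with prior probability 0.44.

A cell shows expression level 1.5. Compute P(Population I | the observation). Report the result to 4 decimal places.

0.6155

The responsibility of component k is π_k f_k(x) divided by Σ_j π_j f_j(x).
Normal densities:
  p_I = 0.172004
  p_II = 0.136734
Prior × likelihood for each component:
  π_I·p_I = 0.56 × 0.172004 = 0.0963222
  π_II·p_II = 0.44 × 0.136734 = 0.0601628
Sum: 0.0963222 + 0.0601628 = 0.156485
P(Population I | 1.5) = 0.0963222 / 0.156485 ≈ 0.6155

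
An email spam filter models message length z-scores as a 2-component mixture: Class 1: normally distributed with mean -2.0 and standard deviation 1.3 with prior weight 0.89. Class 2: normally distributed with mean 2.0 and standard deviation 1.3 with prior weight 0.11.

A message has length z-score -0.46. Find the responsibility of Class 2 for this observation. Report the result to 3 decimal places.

0.040

The responsibility of component k is w_k f_k(x) divided by Σ_j w_j f_j(x).
Evaluate each component's likelihood at the observed value:
  f_1 = 0.152139
  f_2 = 0.0512153
Prior × likelihood for each component:
  w_1·f_1 = 0.89 × 0.152139 = 0.135404
  w_2·f_2 = 0.11 × 0.0512153 = 0.00563368
Normaliser: 0.135404 + 0.00563368 = 0.141038
P(Class 2 | -0.46) ≈ 0.040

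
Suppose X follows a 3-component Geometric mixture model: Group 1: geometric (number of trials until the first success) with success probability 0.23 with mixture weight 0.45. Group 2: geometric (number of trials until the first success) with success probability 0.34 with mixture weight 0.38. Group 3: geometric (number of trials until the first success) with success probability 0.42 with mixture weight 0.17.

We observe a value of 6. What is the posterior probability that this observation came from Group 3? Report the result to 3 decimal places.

The responsibility of component k is w_k f_k(x) divided by Σ_j w_j f_j(x).
Geometric probabilities:
  L_1 = 0.062256
  L_2 = 0.0425793
  L_3 = 0.027567
Unnormalised posteriors:
  w_1·L_1 = 0.45 × 0.062256 = 0.0280152
  w_2·L_2 = 0.38 × 0.0425793 = 0.0161801
  w_3·L_3 = 0.17 × 0.027567 = 0.00468639
Sum: 0.0280152 + 0.0161801 + 0.00468639 = 0.0488817
Responsibility of Group 3: 0.00468639 / 0.0488817 ≈ 0.096

0.096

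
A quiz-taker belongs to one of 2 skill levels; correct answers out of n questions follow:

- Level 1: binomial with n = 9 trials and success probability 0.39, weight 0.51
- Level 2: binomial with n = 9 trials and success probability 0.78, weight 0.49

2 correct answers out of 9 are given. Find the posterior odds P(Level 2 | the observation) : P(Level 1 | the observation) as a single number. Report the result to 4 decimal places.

0.0031

Posterior odds = (w_i f_i(x)) / (w_j f_j(x)); the normalising sum cancels.
Evaluate each component's likelihood at the observed value:
  L_1 = 0.172084
  L_2 = 0.000546324
Odds = (0.49/0.51) × (0.000546324/0.172084) = 0.960784 × 0.00317475 ≈ 0.0031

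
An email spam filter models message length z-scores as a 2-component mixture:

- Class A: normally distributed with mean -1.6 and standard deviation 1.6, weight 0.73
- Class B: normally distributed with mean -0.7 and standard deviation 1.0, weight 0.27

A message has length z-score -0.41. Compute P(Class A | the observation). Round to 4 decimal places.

Apply Bayes' rule: the posterior for each component is proportional to its prior times its likelihood at x.
Normal densities:
  p_A = 0.189092
  p_B = 0.382515
Unnormalised posteriors:
  π_A·p_A = 0.73 × 0.189092 = 0.138037
  π_B·p_B = 0.27 × 0.382515 = 0.103279
Evidence: 0.138037 + 0.103279 = 0.241316
P(Class A | -0.41) = 0.138037 / 0.241316 ≈ 0.5720

0.5720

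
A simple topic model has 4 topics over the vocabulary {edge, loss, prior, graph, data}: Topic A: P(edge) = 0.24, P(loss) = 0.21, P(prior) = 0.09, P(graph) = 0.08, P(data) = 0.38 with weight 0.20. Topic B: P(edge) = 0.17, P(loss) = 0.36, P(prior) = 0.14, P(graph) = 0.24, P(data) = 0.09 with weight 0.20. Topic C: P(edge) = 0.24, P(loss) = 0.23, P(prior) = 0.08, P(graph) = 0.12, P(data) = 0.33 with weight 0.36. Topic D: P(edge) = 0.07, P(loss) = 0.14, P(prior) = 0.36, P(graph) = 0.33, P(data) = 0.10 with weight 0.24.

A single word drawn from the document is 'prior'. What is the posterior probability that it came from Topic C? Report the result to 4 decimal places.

0.1787

The responsibility of component k is π_k f_k(x) divided by Σ_j π_j f_j(x).
Evaluate each component's likelihood at the observed value:
  L_A = P(prior | comp) = 0.09
  L_B = P(prior | comp) = 0.14
  L_C = P(prior | comp) = 0.08
  L_D = P(prior | comp) = 0.36
Unnormalised posteriors:
  π_A·L_A = 0.20 × 0.09 = 0.018
  π_B·L_B = 0.20 × 0.14 = 0.028
  π_C·L_C = 0.36 × 0.08 = 0.0288
  π_D·L_D = 0.24 × 0.36 = 0.0864
Marginal: 0.018 + 0.028 + 0.0288 + 0.0864 = 0.1612
Responsibility of Topic C: 0.0288 / 0.1612 ≈ 0.1787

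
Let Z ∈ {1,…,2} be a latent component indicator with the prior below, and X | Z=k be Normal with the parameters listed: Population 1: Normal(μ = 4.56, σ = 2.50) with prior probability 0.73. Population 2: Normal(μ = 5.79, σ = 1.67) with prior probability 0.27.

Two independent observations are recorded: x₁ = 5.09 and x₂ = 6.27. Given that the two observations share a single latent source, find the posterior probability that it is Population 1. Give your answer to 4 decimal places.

0.5151

By Bayes' theorem, P(k | x) = π_k f_k(x) / Σ_j π_j f_j(x).
Since both observations come from the same component, the likelihood for component k is f_k(x₁)·f_k(x₂).
  p_1 = [0.156031] × [0.126292] = 0.0197055
  p_2 = [0.218797] × [0.229221] = 0.0501529
Prior × likelihood for each component:
  π_1·p_1 = 0.73 × 0.0197055 = 0.014385
  π_2·p_2 = 0.27 × 0.0501529 = 0.0135413
Denominator: 0.014385 + 0.0135413 = 0.0279263
P(Population 1 | data) = 0.014385 / 0.0279263 ≈ 0.5151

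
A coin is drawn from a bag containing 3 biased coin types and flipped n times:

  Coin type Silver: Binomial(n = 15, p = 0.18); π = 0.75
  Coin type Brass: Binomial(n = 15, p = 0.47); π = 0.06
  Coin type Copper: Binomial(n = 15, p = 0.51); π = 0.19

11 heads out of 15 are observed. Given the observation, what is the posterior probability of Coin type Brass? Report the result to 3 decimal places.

0.150

The responsibility of component k is w_k f_k(x) divided by Σ_j w_j f_j(x).
Component likelihoods at x = 11 heads out of 15:
  f_Silver = C(15,11)·0.18^11·0.82^4 = 1365·6.42684e-09·0.452122 = 3.9663e-06
  f_Brass = C(15,11)·0.47^11·0.53^4 = 1365·0.000247216·0.0789048 = 0.0266264
  f_Copper = C(15,11)·0.51^11·0.49^4 = 1365·0.000607116·0.057648 = 0.0477737
Weight by the priors:
  w_Silver·f_Silver = 0.75 × 3.9663e-06 = 2.97473e-06
  w_Brass·f_Brass = 0.06 × 0.0266264 = 0.00159758
  w_Copper·f_Copper = 0.19 × 0.0477737 = 0.009077
Evidence: 2.97473e-06 + 0.00159758 + 0.009077 = 0.0106776
So the posterior for Coin type Brass is 0.00159758 / 0.0106776 ≈ 0.150.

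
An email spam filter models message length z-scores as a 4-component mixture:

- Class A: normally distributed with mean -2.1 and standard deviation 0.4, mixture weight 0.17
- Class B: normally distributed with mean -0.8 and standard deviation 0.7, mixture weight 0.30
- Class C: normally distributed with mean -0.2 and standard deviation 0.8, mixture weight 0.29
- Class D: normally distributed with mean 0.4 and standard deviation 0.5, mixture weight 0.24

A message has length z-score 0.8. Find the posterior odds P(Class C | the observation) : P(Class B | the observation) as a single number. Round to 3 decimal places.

5.278

Posterior odds = (π_i f_i(x)) / (π_j f_j(x)); the normalising sum cancels.
Component likelihoods at x = 0.8:
  f_A = (1/(0.4·√(2π)))·exp(−(0.8−-2.1)²/(2·0.4²)) = 0.997356·exp(-26.28125) = 3.84634e-12
  f_B = (1/(0.7·√(2π)))·exp(−(0.8−-0.8)²/(2·0.7²)) = 0.569918·exp(-2.61224) = 0.0418147
  f_C = (1/(0.8·√(2π)))·exp(−(0.8−-0.2)²/(2·0.8²)) = 0.498678·exp(-0.78125) = 0.228311
  f_D = (1/(0.5·√(2π)))·exp(−(0.8−0.4)²/(2·0.5²)) = 0.797885·exp(-0.32000) = 0.579383
Odds = (0.29/0.30) × (0.228311/0.0418147) = 0.966667 × 5.46008 ≈ 5.278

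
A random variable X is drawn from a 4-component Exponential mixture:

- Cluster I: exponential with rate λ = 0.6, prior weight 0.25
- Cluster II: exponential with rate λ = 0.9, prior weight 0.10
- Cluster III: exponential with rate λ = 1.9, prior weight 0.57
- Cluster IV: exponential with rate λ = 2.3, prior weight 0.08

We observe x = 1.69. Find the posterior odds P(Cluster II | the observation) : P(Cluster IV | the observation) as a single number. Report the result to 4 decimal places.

5.2115

Since P(k|x) ∝ P(Z=k) f_k(x), the posterior odds are P(Z=i) f_i(x) / (P(Z=j) f_j(x)).
Evaluate each component's likelihood at the observed value:
  p_I = 0.6·e^(−0.6·1.69) = 0.6·e^(−1.0140) = 0.217659
  p_II = 0.9·e^(−0.9·1.69) = 0.9·e^(−1.5210) = 0.196644
  p_III = 1.9·e^(−1.9·1.69) = 1.9·e^(−3.2110) = 0.0766009
  p_IV = 2.3·e^(−2.3·1.69) = 2.3·e^(−3.8870) = 0.0471656
Odds = (0.10/0.08) × (0.196644/0.0471656) = 1.25 × 4.16923 ≈ 5.2115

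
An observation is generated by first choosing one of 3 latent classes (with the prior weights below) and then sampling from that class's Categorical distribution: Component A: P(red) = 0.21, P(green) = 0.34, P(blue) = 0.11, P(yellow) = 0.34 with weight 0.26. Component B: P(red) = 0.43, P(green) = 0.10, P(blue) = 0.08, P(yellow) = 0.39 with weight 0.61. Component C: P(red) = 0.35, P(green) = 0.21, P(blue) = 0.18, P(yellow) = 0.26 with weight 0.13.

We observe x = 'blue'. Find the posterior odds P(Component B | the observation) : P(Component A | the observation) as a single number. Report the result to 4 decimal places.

1.7063

The posterior odds equal the prior odds times the likelihood ratio: (w_i/w_j)·(f_i(x)/f_j(x)).
Evaluate each component's likelihood at the observed value:
  L_A = 0.11
  L_B = 0.08
  L_C = 0.18
Posterior odds = (w_B·L_B) / (w_A·L_A) = (0.61·0.08) / (0.26·0.11) = 0.0488 / 0.0286 ≈ 1.7063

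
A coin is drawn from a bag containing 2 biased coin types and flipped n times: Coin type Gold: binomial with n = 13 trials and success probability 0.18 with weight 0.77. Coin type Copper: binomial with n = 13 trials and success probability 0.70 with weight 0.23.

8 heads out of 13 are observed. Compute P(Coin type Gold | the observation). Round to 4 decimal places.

By Bayes' theorem, P(k | x) = π_k f_k(x) / Σ_j π_j f_j(x).
Binomial probabilities:
  L_Gold = C(13,8)·0.18^8·0.82^5 = 1287·1.102e-06·0.37074 = 0.000525809
  L_Copper = C(13,8)·0.70^8·0.30^5 = 1287·0.057648·0.00243 = 0.180289
Prior × likelihood for each component:
  π_Gold·L_Gold = 0.77 × 0.000525809 = 0.000404873
  π_Copper·L_Copper = 0.23 × 0.180289 = 0.0414665
Denominator: 0.000404873 + 0.0414665 = 0.0418713
So the posterior for Coin type Gold is 0.000404873 / 0.0418713 ≈ 0.0097.

0.0097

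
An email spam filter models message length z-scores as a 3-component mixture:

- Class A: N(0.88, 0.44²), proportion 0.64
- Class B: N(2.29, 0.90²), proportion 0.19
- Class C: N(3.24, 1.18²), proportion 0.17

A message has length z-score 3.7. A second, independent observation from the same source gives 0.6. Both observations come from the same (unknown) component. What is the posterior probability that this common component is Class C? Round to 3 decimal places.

0.440

By Bayes' theorem, P(k | x) = π_k f_k(x) / Σ_j π_j f_j(x).
Since both observations come from the same component, the likelihood for component k is f_k(x₁)·f_k(x₂).
  f_A = [1.09099e-09] × [0.740494] = 8.07871e-10
  f_B = [0.129925] × [0.0760319] = 0.00987842
  f_C = [0.313349] × [0.0276762] = 0.00867232
Prior × likelihood for each component:
  π_A·f_A = 0.64 × 8.07871e-10 = 5.17038e-10
  π_B·f_B = 0.19 × 0.00987842 = 0.0018769
  π_C·f_C = 0.17 × 0.00867232 = 0.00147429
Marginal: 5.17038e-10 + 0.0018769 + 0.00147429 = 0.00335119
Responsibility of Class C: 0.00147429 / 0.00335119 ≈ 0.440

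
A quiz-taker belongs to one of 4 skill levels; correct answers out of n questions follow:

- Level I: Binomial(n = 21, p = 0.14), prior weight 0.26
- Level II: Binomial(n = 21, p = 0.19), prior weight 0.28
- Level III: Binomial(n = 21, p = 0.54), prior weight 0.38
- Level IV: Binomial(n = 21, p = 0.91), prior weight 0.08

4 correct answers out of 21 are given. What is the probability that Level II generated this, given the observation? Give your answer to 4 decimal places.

0.5670

By Bayes' theorem, P(k | x) = w_k f_k(x) / Σ_j w_j f_j(x).
Binomial probabilities:
  f_I = C(21,4)·0.14^4·0.86^17 = 5985·0.00038416·0.076997 = 0.177031
  f_II = C(21,4)·0.19^4·0.81^17 = 5985·0.00130321·0.0278128 = 0.216932
  f_III = C(21,4)·0.54^4·0.46^17 = 5985·0.0850306·1.84877e-06 = 0.000940854
  f_IV = C(21,4)·0.91^4·0.09^17 = 5985·0.68575·1.66772e-18 = 6.84467e-15
Weight by the priors:
  w_I·f_I = 0.26 × 0.177031 = 0.0460281
  w_II·f_II = 0.28 × 0.216932 = 0.060741
  w_III·f_III = 0.38 × 0.000940854 = 0.000357525
  w_IV·f_IV = 0.08 × 6.84467e-15 = 5.47573e-16
Normaliser: 0.0460281 + 0.060741 + 0.000357525 + 5.47573e-16 = 0.107127
P(Level II | 4 correct answers out of 21) = 0.060741 / 0.107127 ≈ 0.5670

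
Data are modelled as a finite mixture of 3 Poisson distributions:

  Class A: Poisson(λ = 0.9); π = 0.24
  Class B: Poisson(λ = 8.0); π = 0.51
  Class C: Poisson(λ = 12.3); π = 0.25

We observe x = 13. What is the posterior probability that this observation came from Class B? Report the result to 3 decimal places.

The responsibility of component k is w_k f_k(x) divided by Σ_j w_j f_j(x).
Component likelihoods at x = 13:
  f_A = 1.65961e-11
  f_B = 0.0296165
  f_C = 0.107811
Multiply by the mixture weights:
  w_A·f_A = 0.24 × 1.65961e-11 = 3.98308e-12
  w_B·f_B = 0.51 × 0.0296165 = 0.0151044
  w_C·f_C = 0.25 × 0.107811 = 0.0269528
Sum: 3.98308e-12 + 0.0151044 + 0.0269528 = 0.0420572
P(Class B | x) = 0.0151044 / 0.0420572 ≈ 0.359

0.359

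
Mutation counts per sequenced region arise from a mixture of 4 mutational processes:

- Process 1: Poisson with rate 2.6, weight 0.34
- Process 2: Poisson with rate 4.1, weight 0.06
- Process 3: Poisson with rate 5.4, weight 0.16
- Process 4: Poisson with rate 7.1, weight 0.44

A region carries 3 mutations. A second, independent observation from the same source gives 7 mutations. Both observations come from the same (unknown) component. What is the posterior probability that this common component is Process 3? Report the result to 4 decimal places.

0.3202

By Bayes' theorem, P(k | x) = w_k f_k(x) / Σ_j w_j f_j(x).
Since both observations come from the same component, the likelihood for component k is f_k(x₁)·f_k(x₂).
  L_1 = [0.217572] × [0.0118363] = 0.00257526
  L_2 = [0.190368] × [0.0640397] = 0.0121911
  L_3 = [0.118533] × [0.119987] = 0.0142225
  L_4 = [0.049219] × [0.148897] = 0.00732858
Multiply by the mixture weights:
  w_1·L_1 = 0.34 × 0.00257526 = 0.000875587
  w_2·L_2 = 0.06 × 0.0121911 = 0.000731465
  w_3·L_3 = 0.16 × 0.0142225 = 0.0022756
  w_4·L_4 = 0.44 × 0.00732858 = 0.00322458
Sum: 0.000875587 + 0.000731465 + 0.0022756 + 0.00322458 = 0.00710723
So the posterior for Process 3 is 0.0022756 / 0.00710723 ≈ 0.3202.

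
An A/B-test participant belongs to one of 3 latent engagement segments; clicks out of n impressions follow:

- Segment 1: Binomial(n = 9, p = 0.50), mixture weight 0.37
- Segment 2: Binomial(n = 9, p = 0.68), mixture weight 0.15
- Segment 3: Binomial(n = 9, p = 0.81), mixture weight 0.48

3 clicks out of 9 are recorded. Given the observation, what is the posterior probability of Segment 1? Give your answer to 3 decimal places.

By Bayes' theorem, P(k | x) = π_k f_k(x) / Σ_j π_j f_j(x).
Evaluate each component's likelihood at the observed value:
  f_1 = C(9,3)·0.50^3·0.50^6 = 84·0.125·0.015625 = 0.164062
  f_2 = C(9,3)·0.68^3·0.32^6 = 84·0.314432·0.00107374 = 0.02836
  f_3 = C(9,3)·0.81^3·0.19^6 = 84·0.531441·4.70459e-05 = 0.00210018
Unnormalised posteriors:
  π_1·f_1 = 0.37 × 0.164062 = 0.0607031
  π_2·f_2 = 0.15 × 0.02836 = 0.004254
  π_3·f_3 = 0.48 × 0.00210018 = 0.00100809
Marginal: 0.0607031 + 0.004254 + 0.00100809 = 0.0659652
P(Segment 1 | 3 clicks out of 9) ≈ 0.920

0.920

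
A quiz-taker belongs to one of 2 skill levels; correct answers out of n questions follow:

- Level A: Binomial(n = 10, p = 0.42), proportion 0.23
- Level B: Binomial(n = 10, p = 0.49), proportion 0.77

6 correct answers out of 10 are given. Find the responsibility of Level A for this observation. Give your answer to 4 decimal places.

Posterior ∝ prior × likelihood, so P(k | x) ∝ π_k f_k(x); normalise over all components.
Evaluate each component's likelihood at the observed value:
  p_A = 0.130445
  p_B = 0.196642
Weight by the priors:
  π_A·p_A = 0.23 × 0.130445 = 0.0300023
  π_B·p_B = 0.77 × 0.196642 = 0.151414
Normaliser: 0.0300023 + 0.151414 = 0.181417
Responsibility of Level A: 0.0300023 / 0.181417 ≈ 0.1654

0.1654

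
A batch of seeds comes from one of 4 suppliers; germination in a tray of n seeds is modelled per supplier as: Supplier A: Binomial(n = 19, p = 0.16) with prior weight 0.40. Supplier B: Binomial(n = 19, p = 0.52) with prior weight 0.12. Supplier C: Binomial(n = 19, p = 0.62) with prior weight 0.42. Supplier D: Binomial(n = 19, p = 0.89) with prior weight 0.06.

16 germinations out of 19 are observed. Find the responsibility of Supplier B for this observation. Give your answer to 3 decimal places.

0.016

The responsibility of component k is π_k f_k(x) divided by Σ_j π_j f_j(x).
Binomial probabilities:
  p_A = C(19,16)·0.16^16·0.84^3 = 969·1.84467e-13·0.592704 = 1.05945e-10
  p_B = C(19,16)·0.52^16·0.48^3 = 969·2.85794e-05·0.110592 = 0.00306268
  p_C = C(19,16)·0.62^16·0.38^3 = 969·0.000476724·0.054872 = 0.0253479
  p_D = C(19,16)·0.89^16·0.11^3 = 969·0.154967·0.001331 = 0.199867
Weight by the priors:
  π_A·p_A = 0.40 × 1.05945e-10 = 4.23781e-11
  π_B·p_B = 0.12 × 0.00306268 = 0.000367521
  π_C·p_C = 0.42 × 0.0253479 = 0.0106461
  π_D·p_D = 0.06 × 0.199867 = 0.011992
Normaliser: 4.23781e-11 + 0.000367521 + 0.0106461 + 0.011992 = 0.0230057
So the posterior for Supplier B is 0.000367521 / 0.0230057 ≈ 0.016.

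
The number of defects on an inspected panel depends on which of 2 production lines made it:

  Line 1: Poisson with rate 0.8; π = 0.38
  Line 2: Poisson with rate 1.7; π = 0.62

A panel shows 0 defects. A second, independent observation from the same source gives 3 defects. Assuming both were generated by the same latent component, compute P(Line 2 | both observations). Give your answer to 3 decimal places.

0.721

Posterior ∝ prior × likelihood, so P(k | x) ∝ w_k f_k(x); normalise over all components.
Since both observations come from the same component, the likelihood for component k is f_k(x₁)·f_k(x₂).
  L_1 = [e^(−0.8)·0.8^0/0! = 0.449329] × [0.0383427] = 0.0172285
  L_2 = [e^(−1.7)·1.7^0/0! = 0.182684] × [0.149587] = 0.0273271
Unnormalised posteriors:
  w_1·L_1 = 0.38 × 0.0172285 = 0.00654683
  w_2·L_2 = 0.62 × 0.0273271 = 0.0169428
Sum: 0.00654683 + 0.0169428 = 0.0234897
Responsibility of Line 2: 0.0169428 / 0.0234897 ≈ 0.721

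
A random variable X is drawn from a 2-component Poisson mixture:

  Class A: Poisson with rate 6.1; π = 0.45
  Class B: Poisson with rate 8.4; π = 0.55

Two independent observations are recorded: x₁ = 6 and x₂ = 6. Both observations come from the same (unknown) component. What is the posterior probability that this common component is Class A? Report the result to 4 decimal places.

0.6365

The responsibility of component k is π_k f_k(x) divided by Σ_j π_j f_j(x).
Since both observations come from the same component, the likelihood for component k is f_k(x₁)·f_k(x₂).
  p_A = [e^(−6.1)·6.1^6/6! = 0.160491] × [0.160491] = 0.0257573
  p_B = [e^(−8.4)·8.4^6/6! = 0.109716] × [0.109716] = 0.0120376
Multiply by the mixture weights:
  π_A·p_A = 0.45 × 0.0257573 = 0.0115908
  π_B·p_B = 0.55 × 0.0120376 = 0.00662067
Sum: 0.0115908 + 0.00662067 = 0.0182115
P(Class A | x) ≈ 0.6365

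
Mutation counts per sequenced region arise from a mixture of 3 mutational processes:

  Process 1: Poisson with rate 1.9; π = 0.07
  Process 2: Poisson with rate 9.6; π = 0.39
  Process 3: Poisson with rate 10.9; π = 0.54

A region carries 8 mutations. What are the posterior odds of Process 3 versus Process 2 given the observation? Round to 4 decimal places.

1.0423

Since P(k|x) ∝ π_k f_k(x), the posterior odds are π_i f_i(x) / (π_j f_j(x)).
Poisson probabilities:
  L_1 = 0.000630012
  L_2 = 0.121178
  L_3 = 0.0912182
0.0492578 / 0.0472593 ≈ 1.0423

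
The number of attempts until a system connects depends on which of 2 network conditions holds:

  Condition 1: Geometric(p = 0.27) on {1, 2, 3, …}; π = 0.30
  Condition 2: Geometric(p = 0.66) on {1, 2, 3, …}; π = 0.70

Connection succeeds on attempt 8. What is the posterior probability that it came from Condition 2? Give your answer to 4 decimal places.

By Bayes' theorem, P(k | x) = w_k f_k(x) / Σ_j w_j f_j(x).
Component likelihoods at x = 8:
  p_1 = 0.27·(1−0.27)^7 = 0.27·0.110474 = 0.029828
  p_2 = 0.66·(1−0.66)^7 = 0.66·0.000525234 = 0.000346654
Unnormalised posteriors:
  w_1·p_1 = 0.30 × 0.029828 = 0.00894839
  w_2·p_2 = 0.70 × 0.000346654 = 0.000242658
Sum: 0.00894839 + 0.000242658 = 0.00919105
P(Condition 2 | x) ≈ 0.0264

0.0264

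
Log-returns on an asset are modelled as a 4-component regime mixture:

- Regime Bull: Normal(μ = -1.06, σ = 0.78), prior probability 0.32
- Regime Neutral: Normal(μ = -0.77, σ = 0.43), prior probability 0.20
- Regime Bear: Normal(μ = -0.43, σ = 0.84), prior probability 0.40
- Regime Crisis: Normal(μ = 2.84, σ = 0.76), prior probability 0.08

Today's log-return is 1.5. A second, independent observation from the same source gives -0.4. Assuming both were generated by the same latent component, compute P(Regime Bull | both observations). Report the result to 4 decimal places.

0.0400

Posterior ∝ prior × likelihood, so P(k | x) ∝ w_k f_k(x); normalise over all components.
Since both observations come from the same component, the likelihood for component k is f_k(x₁)·f_k(x₂).
  L_Bull = [(1/(0.78·√(2π)))·exp(−(1.5−-1.06)²/(2·0.78²)) = 0.511464·exp(-5.38593) = 0.0023428] × [0.357555] = 0.000837681
  L_Neutral = [(1/(0.43·√(2π)))·exp(−(1.5−-0.77)²/(2·0.43²)) = 0.927773·exp(-13.93429) = 8.23867e-07] × [0.640716] = 5.27865e-07
  L_Bear = [(1/(0.84·√(2π)))·exp(−(1.5−-0.43)²/(2·0.84²)) = 0.474931·exp(-2.63953) = 0.0339077] × [0.474628] = 0.0160936
  L_Crisis = [(1/(0.76·√(2π)))·exp(−(1.5−2.84)²/(2·0.76²)) = 0.524924·exp(-1.55436) = 0.110929] × [5.93678e-05] = 6.58561e-06
Multiply by the mixture weights:
  w_Bull·L_Bull = 0.32 × 0.000837681 = 0.000268058
  w_Neutral·L_Neutral = 0.20 × 5.27865e-07 = 1.05573e-07
  w_Bear·L_Bear = 0.40 × 0.0160936 = 0.00643743
  w_Crisis·L_Crisis = 0.08 × 6.58561e-06 = 5.26849e-07
Normaliser: 0.000268058 + 1.05573e-07 + 0.00643743 + 5.26849e-07 = 0.00670612
P(Regime Bull | x₁, x₂) = 0.000268058 / 0.00670612 ≈ 0.0400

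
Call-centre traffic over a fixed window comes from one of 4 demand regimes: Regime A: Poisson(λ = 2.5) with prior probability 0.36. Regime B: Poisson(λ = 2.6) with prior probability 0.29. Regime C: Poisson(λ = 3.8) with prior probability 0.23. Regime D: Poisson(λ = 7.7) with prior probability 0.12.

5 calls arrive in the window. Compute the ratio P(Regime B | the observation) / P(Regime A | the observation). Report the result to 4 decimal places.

0.8868

Only the two components matter; the odds are (π_i f_i(x)) / (π_j f_j(x)).
Poisson probabilities:
  f_A = 0.0668009
  f_B = 0.0735394
  f_C = 0.147713
  f_D = 0.102142
Posterior odds = (π_B·f_B) / (π_A·f_A) = (0.29·0.0735394) / (0.36·0.0668009) = 0.0213264 / 0.0240483 ≈ 0.8868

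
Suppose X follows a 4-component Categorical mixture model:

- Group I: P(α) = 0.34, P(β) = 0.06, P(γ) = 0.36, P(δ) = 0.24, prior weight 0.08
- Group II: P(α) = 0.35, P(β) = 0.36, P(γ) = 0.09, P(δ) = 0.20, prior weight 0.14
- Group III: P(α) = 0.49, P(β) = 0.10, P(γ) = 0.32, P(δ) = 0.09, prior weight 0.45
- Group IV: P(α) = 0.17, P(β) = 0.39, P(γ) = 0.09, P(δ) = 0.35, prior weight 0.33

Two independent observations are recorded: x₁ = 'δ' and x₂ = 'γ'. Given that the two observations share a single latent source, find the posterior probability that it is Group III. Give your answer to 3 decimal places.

0.395

P(component k | x) = π_k·f_k(x) / marginal(x), where marginal(x) = Σ_j π_j·f_j(x).
Since both observations come from the same component, the likelihood for component k is f_k(x₁)·f_k(x₂).
  p_I = [P(δ | comp) = 0.24] × [0.36] = 0.0864
  p_II = [P(δ | comp) = 0.20] × [0.09] = 0.018
  p_III = [P(δ | comp) = 0.09] × [0.32] = 0.0288
  p_IV = [P(δ | comp) = 0.35] × [0.09] = 0.0315
Multiply by the mixture weights:
  π_I·p_I = 0.08 × 0.0864 = 0.006912
  π_II·p_II = 0.14 × 0.018 = 0.00252
  π_III·p_III = 0.45 × 0.0288 = 0.01296
  π_IV·p_IV = 0.33 × 0.0315 = 0.010395
Normaliser: 0.006912 + 0.00252 + 0.01296 + 0.010395 = 0.032787
P(Group III | x) = 0.01296 / 0.032787 ≈ 0.395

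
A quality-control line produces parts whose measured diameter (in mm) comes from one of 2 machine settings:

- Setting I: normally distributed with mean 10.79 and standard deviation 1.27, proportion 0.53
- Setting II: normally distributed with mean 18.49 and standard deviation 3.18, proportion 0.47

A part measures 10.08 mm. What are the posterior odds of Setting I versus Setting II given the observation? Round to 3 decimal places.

79.745

The posterior odds equal the prior odds times the likelihood ratio: (π_i/π_j)·(f_i(x)/f_j(x)).
Evaluate each component's likelihood at the observed value:
  L_I = (1/(1.27·√(2π)))·exp(−(10.08−10.79)²/(2·1.27²)) = 0.314128·exp(-0.15627) = 0.268682
  L_II = (1/(3.18·√(2π)))·exp(−(10.08−18.49)²/(2·3.18²)) = 0.125454·exp(-3.49710) = 0.00379938
0.142401 / 0.00178571 ≈ 79.745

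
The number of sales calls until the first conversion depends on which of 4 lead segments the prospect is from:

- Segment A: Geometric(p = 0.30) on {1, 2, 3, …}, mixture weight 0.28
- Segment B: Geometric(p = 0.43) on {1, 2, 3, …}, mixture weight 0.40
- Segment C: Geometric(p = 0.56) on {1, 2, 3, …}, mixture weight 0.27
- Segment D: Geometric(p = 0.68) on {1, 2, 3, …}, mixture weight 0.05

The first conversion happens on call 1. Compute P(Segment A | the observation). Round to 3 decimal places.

0.190

By Bayes' theorem, P(k | x) = P(Z=k) f_k(x) / Σ_j P(Z=j) f_j(x).
Geometric probabilities:
  p_A = 0.30·(1−0.30)^0 = 0.30·1 = 0.3
  p_B = 0.43·(1−0.43)^0 = 0.43·1 = 0.43
  p_C = 0.56·(1−0.56)^0 = 0.56·1 = 0.56
  p_D = 0.68·(1−0.68)^0 = 0.68·1 = 0.68
Unnormalised posteriors:
  P(Z=A)·p_A = 0.28 × 0.3 = 0.084
  P(Z=B)·p_B = 0.40 × 0.43 = 0.172
  P(Z=C)·p_C = 0.27 × 0.56 = 0.1512
  P(Z=D)·p_D = 0.05 × 0.68 = 0.034
Denominator: 0.084 + 0.172 + 0.1512 + 0.034 = 0.4412
P(Segment A | the observation) = 0.084 / 0.4412 ≈ 0.190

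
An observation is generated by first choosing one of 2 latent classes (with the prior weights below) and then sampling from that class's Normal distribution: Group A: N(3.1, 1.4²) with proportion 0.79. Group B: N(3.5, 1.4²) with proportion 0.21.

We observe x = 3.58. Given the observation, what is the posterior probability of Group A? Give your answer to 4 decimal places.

0.7804

The responsibility of component k is π_k f_k(x) divided by Σ_j π_j f_j(x).
Component likelihoods at x = 3.58:
  p_A = (1/(1.4·√(2π)))·exp(−(3.58−3.1)²/(2·1.4²)) = 0.284959·exp(-0.05878) = 0.268693
  p_B = (1/(1.4·√(2π)))·exp(−(3.58−3.5)²/(2·1.4²)) = 0.284959·exp(-0.00163) = 0.284494
Prior × likelihood for each component:
  π_A·p_A = 0.79 × 0.268693 = 0.212267
  π_B·p_B = 0.21 × 0.284494 = 0.0597437
Normaliser: 0.212267 + 0.0597437 = 0.272011
Responsibility of Group A: 0.212267 / 0.272011 ≈ 0.7804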